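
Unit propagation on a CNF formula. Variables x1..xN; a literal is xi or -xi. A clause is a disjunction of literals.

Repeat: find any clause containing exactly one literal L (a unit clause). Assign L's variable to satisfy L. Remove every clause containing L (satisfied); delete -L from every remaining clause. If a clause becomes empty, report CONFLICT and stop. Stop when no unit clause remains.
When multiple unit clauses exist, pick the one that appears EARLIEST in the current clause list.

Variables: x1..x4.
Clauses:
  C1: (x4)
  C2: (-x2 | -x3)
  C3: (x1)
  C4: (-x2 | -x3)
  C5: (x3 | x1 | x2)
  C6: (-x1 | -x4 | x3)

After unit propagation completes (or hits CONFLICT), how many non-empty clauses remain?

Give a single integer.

unit clause [4] forces x4=T; simplify:
  drop -4 from [-1, -4, 3] -> [-1, 3]
  satisfied 1 clause(s); 5 remain; assigned so far: [4]
unit clause [1] forces x1=T; simplify:
  drop -1 from [-1, 3] -> [3]
  satisfied 2 clause(s); 3 remain; assigned so far: [1, 4]
unit clause [3] forces x3=T; simplify:
  drop -3 from [-2, -3] -> [-2]
  drop -3 from [-2, -3] -> [-2]
  satisfied 1 clause(s); 2 remain; assigned so far: [1, 3, 4]
unit clause [-2] forces x2=F; simplify:
  satisfied 2 clause(s); 0 remain; assigned so far: [1, 2, 3, 4]

Answer: 0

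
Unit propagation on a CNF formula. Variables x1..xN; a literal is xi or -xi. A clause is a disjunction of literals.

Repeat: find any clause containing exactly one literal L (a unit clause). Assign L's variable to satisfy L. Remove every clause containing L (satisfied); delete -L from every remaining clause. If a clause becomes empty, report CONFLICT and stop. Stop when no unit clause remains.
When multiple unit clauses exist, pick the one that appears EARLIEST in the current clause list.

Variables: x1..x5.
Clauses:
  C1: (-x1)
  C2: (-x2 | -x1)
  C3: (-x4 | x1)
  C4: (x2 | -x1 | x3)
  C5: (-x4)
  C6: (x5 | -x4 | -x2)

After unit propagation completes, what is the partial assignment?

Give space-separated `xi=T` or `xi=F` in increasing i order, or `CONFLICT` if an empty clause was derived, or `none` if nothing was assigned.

Answer: x1=F x4=F

Derivation:
unit clause [-1] forces x1=F; simplify:
  drop 1 from [-4, 1] -> [-4]
  satisfied 3 clause(s); 3 remain; assigned so far: [1]
unit clause [-4] forces x4=F; simplify:
  satisfied 3 clause(s); 0 remain; assigned so far: [1, 4]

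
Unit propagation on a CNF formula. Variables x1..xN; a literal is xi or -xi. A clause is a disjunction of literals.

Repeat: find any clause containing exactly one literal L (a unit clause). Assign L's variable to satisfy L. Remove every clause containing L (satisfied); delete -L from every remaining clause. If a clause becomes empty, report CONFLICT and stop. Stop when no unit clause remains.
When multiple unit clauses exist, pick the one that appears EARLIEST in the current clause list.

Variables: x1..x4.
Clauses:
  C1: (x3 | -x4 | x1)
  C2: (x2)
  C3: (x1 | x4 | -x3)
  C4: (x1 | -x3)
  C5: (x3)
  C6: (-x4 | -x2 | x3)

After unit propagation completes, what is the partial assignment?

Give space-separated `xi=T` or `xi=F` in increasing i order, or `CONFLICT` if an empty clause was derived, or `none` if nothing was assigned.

unit clause [2] forces x2=T; simplify:
  drop -2 from [-4, -2, 3] -> [-4, 3]
  satisfied 1 clause(s); 5 remain; assigned so far: [2]
unit clause [3] forces x3=T; simplify:
  drop -3 from [1, 4, -3] -> [1, 4]
  drop -3 from [1, -3] -> [1]
  satisfied 3 clause(s); 2 remain; assigned so far: [2, 3]
unit clause [1] forces x1=T; simplify:
  satisfied 2 clause(s); 0 remain; assigned so far: [1, 2, 3]

Answer: x1=T x2=T x3=T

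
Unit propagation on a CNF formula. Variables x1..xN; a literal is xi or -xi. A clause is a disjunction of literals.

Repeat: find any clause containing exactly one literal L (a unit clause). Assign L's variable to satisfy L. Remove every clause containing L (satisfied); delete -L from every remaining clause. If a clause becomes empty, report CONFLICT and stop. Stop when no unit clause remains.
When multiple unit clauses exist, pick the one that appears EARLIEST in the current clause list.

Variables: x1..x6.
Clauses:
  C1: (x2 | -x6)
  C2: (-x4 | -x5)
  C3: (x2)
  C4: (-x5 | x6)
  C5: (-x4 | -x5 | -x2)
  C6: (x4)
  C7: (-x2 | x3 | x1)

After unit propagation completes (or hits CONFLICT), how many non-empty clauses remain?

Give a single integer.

unit clause [2] forces x2=T; simplify:
  drop -2 from [-4, -5, -2] -> [-4, -5]
  drop -2 from [-2, 3, 1] -> [3, 1]
  satisfied 2 clause(s); 5 remain; assigned so far: [2]
unit clause [4] forces x4=T; simplify:
  drop -4 from [-4, -5] -> [-5]
  drop -4 from [-4, -5] -> [-5]
  satisfied 1 clause(s); 4 remain; assigned so far: [2, 4]
unit clause [-5] forces x5=F; simplify:
  satisfied 3 clause(s); 1 remain; assigned so far: [2, 4, 5]

Answer: 1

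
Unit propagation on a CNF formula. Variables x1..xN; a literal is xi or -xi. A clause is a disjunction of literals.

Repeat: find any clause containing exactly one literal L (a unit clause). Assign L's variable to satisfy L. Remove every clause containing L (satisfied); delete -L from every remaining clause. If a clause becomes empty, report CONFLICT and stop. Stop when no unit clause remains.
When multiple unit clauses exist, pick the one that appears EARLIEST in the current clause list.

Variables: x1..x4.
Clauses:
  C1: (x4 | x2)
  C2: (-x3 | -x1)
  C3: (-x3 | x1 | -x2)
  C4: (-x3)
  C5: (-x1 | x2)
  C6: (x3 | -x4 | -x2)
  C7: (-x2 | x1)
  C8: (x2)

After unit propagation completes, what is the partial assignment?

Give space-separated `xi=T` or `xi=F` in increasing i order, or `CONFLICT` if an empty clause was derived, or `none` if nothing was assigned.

unit clause [-3] forces x3=F; simplify:
  drop 3 from [3, -4, -2] -> [-4, -2]
  satisfied 3 clause(s); 5 remain; assigned so far: [3]
unit clause [2] forces x2=T; simplify:
  drop -2 from [-4, -2] -> [-4]
  drop -2 from [-2, 1] -> [1]
  satisfied 3 clause(s); 2 remain; assigned so far: [2, 3]
unit clause [-4] forces x4=F; simplify:
  satisfied 1 clause(s); 1 remain; assigned so far: [2, 3, 4]
unit clause [1] forces x1=T; simplify:
  satisfied 1 clause(s); 0 remain; assigned so far: [1, 2, 3, 4]

Answer: x1=T x2=T x3=F x4=F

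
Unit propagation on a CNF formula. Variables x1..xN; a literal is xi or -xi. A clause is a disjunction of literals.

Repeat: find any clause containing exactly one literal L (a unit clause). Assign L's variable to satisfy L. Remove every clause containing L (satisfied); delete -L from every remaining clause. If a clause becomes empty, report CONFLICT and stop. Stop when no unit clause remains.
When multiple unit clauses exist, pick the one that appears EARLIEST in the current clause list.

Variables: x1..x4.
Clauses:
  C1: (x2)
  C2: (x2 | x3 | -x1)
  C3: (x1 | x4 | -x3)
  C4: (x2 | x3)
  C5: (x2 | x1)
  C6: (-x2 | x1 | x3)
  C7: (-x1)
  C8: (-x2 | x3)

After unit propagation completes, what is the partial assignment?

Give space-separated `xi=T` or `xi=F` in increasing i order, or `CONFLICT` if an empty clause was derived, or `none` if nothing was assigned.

unit clause [2] forces x2=T; simplify:
  drop -2 from [-2, 1, 3] -> [1, 3]
  drop -2 from [-2, 3] -> [3]
  satisfied 4 clause(s); 4 remain; assigned so far: [2]
unit clause [-1] forces x1=F; simplify:
  drop 1 from [1, 4, -3] -> [4, -3]
  drop 1 from [1, 3] -> [3]
  satisfied 1 clause(s); 3 remain; assigned so far: [1, 2]
unit clause [3] forces x3=T; simplify:
  drop -3 from [4, -3] -> [4]
  satisfied 2 clause(s); 1 remain; assigned so far: [1, 2, 3]
unit clause [4] forces x4=T; simplify:
  satisfied 1 clause(s); 0 remain; assigned so far: [1, 2, 3, 4]

Answer: x1=F x2=T x3=T x4=T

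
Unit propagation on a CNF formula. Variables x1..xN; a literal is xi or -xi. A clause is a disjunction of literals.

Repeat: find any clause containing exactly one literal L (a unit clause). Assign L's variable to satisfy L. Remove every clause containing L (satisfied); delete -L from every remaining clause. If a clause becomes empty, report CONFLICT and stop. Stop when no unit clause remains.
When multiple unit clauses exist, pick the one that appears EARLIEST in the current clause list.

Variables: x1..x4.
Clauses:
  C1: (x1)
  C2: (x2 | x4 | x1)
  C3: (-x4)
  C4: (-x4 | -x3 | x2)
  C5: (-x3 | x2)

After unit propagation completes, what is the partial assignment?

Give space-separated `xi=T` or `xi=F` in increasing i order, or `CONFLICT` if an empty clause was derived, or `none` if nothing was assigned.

unit clause [1] forces x1=T; simplify:
  satisfied 2 clause(s); 3 remain; assigned so far: [1]
unit clause [-4] forces x4=F; simplify:
  satisfied 2 clause(s); 1 remain; assigned so far: [1, 4]

Answer: x1=T x4=F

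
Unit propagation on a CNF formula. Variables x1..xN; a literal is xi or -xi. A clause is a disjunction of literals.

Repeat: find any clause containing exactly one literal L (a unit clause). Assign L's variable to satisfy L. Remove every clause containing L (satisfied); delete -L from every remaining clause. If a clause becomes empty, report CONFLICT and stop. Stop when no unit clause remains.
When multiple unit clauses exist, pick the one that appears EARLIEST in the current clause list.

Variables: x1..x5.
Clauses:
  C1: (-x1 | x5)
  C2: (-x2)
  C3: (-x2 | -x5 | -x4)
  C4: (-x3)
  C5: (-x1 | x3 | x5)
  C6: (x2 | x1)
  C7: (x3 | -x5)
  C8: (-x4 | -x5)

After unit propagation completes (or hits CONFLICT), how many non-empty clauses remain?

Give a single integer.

Answer: 1

Derivation:
unit clause [-2] forces x2=F; simplify:
  drop 2 from [2, 1] -> [1]
  satisfied 2 clause(s); 6 remain; assigned so far: [2]
unit clause [-3] forces x3=F; simplify:
  drop 3 from [-1, 3, 5] -> [-1, 5]
  drop 3 from [3, -5] -> [-5]
  satisfied 1 clause(s); 5 remain; assigned so far: [2, 3]
unit clause [1] forces x1=T; simplify:
  drop -1 from [-1, 5] -> [5]
  drop -1 from [-1, 5] -> [5]
  satisfied 1 clause(s); 4 remain; assigned so far: [1, 2, 3]
unit clause [5] forces x5=T; simplify:
  drop -5 from [-5] -> [] (empty!)
  drop -5 from [-4, -5] -> [-4]
  satisfied 2 clause(s); 2 remain; assigned so far: [1, 2, 3, 5]
CONFLICT (empty clause)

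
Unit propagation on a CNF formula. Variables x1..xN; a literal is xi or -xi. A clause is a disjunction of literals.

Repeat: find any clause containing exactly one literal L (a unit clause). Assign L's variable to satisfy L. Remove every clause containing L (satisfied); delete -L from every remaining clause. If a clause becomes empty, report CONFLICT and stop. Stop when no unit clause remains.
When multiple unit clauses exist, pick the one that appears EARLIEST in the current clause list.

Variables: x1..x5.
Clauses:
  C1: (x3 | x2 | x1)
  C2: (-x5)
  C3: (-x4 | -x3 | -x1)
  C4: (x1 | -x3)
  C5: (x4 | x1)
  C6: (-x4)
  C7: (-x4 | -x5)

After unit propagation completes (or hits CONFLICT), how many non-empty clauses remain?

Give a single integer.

unit clause [-5] forces x5=F; simplify:
  satisfied 2 clause(s); 5 remain; assigned so far: [5]
unit clause [-4] forces x4=F; simplify:
  drop 4 from [4, 1] -> [1]
  satisfied 2 clause(s); 3 remain; assigned so far: [4, 5]
unit clause [1] forces x1=T; simplify:
  satisfied 3 clause(s); 0 remain; assigned so far: [1, 4, 5]

Answer: 0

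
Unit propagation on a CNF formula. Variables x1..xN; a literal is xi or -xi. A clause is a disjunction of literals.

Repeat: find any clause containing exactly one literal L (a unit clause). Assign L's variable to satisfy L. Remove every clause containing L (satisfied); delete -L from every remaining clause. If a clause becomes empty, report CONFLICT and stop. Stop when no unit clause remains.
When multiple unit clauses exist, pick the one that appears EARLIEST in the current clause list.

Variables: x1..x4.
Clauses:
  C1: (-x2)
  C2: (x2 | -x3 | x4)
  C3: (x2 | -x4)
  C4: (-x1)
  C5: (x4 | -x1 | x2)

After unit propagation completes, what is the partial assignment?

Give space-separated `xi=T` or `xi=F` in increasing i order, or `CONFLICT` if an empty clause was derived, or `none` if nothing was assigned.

unit clause [-2] forces x2=F; simplify:
  drop 2 from [2, -3, 4] -> [-3, 4]
  drop 2 from [2, -4] -> [-4]
  drop 2 from [4, -1, 2] -> [4, -1]
  satisfied 1 clause(s); 4 remain; assigned so far: [2]
unit clause [-4] forces x4=F; simplify:
  drop 4 from [-3, 4] -> [-3]
  drop 4 from [4, -1] -> [-1]
  satisfied 1 clause(s); 3 remain; assigned so far: [2, 4]
unit clause [-3] forces x3=F; simplify:
  satisfied 1 clause(s); 2 remain; assigned so far: [2, 3, 4]
unit clause [-1] forces x1=F; simplify:
  satisfied 2 clause(s); 0 remain; assigned so far: [1, 2, 3, 4]

Answer: x1=F x2=F x3=F x4=F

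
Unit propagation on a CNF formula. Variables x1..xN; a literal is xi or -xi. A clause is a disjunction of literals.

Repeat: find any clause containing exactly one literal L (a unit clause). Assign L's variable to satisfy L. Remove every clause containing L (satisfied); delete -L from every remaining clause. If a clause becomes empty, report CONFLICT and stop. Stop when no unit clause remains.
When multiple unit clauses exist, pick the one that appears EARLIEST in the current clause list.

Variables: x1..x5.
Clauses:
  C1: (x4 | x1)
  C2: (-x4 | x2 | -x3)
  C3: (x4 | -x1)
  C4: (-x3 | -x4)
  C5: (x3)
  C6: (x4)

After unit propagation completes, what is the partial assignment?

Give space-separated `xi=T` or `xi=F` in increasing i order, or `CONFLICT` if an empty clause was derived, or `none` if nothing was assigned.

unit clause [3] forces x3=T; simplify:
  drop -3 from [-4, 2, -3] -> [-4, 2]
  drop -3 from [-3, -4] -> [-4]
  satisfied 1 clause(s); 5 remain; assigned so far: [3]
unit clause [-4] forces x4=F; simplify:
  drop 4 from [4, 1] -> [1]
  drop 4 from [4, -1] -> [-1]
  drop 4 from [4] -> [] (empty!)
  satisfied 2 clause(s); 3 remain; assigned so far: [3, 4]
CONFLICT (empty clause)

Answer: CONFLICT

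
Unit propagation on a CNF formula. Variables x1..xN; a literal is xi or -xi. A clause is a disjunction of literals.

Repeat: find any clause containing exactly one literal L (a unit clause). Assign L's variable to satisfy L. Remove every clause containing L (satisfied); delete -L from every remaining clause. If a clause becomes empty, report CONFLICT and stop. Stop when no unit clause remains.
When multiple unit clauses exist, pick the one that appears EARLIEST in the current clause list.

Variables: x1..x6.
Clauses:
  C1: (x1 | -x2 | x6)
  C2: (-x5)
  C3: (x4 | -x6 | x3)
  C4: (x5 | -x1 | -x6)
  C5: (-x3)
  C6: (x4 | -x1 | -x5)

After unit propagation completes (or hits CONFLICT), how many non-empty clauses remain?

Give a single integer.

unit clause [-5] forces x5=F; simplify:
  drop 5 from [5, -1, -6] -> [-1, -6]
  satisfied 2 clause(s); 4 remain; assigned so far: [5]
unit clause [-3] forces x3=F; simplify:
  drop 3 from [4, -6, 3] -> [4, -6]
  satisfied 1 clause(s); 3 remain; assigned so far: [3, 5]

Answer: 3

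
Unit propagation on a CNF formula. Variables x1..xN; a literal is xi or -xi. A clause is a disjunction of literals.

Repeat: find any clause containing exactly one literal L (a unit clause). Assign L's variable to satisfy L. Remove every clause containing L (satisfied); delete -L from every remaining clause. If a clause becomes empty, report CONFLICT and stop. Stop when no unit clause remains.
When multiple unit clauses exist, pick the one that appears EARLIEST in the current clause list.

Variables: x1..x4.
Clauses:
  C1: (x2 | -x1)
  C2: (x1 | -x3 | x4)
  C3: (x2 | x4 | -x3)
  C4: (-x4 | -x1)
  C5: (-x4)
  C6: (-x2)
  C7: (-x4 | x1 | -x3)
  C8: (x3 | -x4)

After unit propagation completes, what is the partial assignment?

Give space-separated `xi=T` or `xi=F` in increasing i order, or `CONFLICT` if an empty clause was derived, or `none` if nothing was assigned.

Answer: x1=F x2=F x3=F x4=F

Derivation:
unit clause [-4] forces x4=F; simplify:
  drop 4 from [1, -3, 4] -> [1, -3]
  drop 4 from [2, 4, -3] -> [2, -3]
  satisfied 4 clause(s); 4 remain; assigned so far: [4]
unit clause [-2] forces x2=F; simplify:
  drop 2 from [2, -1] -> [-1]
  drop 2 from [2, -3] -> [-3]
  satisfied 1 clause(s); 3 remain; assigned so far: [2, 4]
unit clause [-1] forces x1=F; simplify:
  drop 1 from [1, -3] -> [-3]
  satisfied 1 clause(s); 2 remain; assigned so far: [1, 2, 4]
unit clause [-3] forces x3=F; simplify:
  satisfied 2 clause(s); 0 remain; assigned so far: [1, 2, 3, 4]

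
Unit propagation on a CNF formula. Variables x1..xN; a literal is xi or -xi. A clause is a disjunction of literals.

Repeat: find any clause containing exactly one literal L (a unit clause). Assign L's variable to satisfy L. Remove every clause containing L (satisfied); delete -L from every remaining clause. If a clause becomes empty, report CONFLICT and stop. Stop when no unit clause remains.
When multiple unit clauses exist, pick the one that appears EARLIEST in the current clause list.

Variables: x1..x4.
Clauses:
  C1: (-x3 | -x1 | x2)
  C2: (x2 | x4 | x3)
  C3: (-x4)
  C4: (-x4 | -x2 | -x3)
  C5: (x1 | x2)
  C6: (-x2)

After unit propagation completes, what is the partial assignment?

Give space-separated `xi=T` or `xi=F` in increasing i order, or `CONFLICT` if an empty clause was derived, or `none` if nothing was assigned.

Answer: CONFLICT

Derivation:
unit clause [-4] forces x4=F; simplify:
  drop 4 from [2, 4, 3] -> [2, 3]
  satisfied 2 clause(s); 4 remain; assigned so far: [4]
unit clause [-2] forces x2=F; simplify:
  drop 2 from [-3, -1, 2] -> [-3, -1]
  drop 2 from [2, 3] -> [3]
  drop 2 from [1, 2] -> [1]
  satisfied 1 clause(s); 3 remain; assigned so far: [2, 4]
unit clause [3] forces x3=T; simplify:
  drop -3 from [-3, -1] -> [-1]
  satisfied 1 clause(s); 2 remain; assigned so far: [2, 3, 4]
unit clause [-1] forces x1=F; simplify:
  drop 1 from [1] -> [] (empty!)
  satisfied 1 clause(s); 1 remain; assigned so far: [1, 2, 3, 4]
CONFLICT (empty clause)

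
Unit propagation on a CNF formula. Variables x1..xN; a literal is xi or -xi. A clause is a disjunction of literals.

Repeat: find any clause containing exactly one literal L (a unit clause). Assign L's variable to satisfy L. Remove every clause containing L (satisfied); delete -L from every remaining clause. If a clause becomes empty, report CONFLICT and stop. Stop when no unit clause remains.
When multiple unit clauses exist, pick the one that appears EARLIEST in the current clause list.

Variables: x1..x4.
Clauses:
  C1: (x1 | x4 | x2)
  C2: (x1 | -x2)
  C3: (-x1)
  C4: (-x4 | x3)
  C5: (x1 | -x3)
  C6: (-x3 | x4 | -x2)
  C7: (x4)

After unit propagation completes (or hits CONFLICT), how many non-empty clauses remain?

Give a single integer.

unit clause [-1] forces x1=F; simplify:
  drop 1 from [1, 4, 2] -> [4, 2]
  drop 1 from [1, -2] -> [-2]
  drop 1 from [1, -3] -> [-3]
  satisfied 1 clause(s); 6 remain; assigned so far: [1]
unit clause [-2] forces x2=F; simplify:
  drop 2 from [4, 2] -> [4]
  satisfied 2 clause(s); 4 remain; assigned so far: [1, 2]
unit clause [4] forces x4=T; simplify:
  drop -4 from [-4, 3] -> [3]
  satisfied 2 clause(s); 2 remain; assigned so far: [1, 2, 4]
unit clause [3] forces x3=T; simplify:
  drop -3 from [-3] -> [] (empty!)
  satisfied 1 clause(s); 1 remain; assigned so far: [1, 2, 3, 4]
CONFLICT (empty clause)

Answer: 0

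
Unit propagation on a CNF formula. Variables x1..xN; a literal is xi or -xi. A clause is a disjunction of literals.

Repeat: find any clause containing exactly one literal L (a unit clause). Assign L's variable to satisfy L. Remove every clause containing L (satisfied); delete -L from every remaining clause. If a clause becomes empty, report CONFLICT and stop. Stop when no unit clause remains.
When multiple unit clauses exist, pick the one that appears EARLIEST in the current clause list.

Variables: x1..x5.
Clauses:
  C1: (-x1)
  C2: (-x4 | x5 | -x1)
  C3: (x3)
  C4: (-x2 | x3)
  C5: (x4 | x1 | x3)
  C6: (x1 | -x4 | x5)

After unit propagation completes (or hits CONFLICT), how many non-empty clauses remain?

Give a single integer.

Answer: 1

Derivation:
unit clause [-1] forces x1=F; simplify:
  drop 1 from [4, 1, 3] -> [4, 3]
  drop 1 from [1, -4, 5] -> [-4, 5]
  satisfied 2 clause(s); 4 remain; assigned so far: [1]
unit clause [3] forces x3=T; simplify:
  satisfied 3 clause(s); 1 remain; assigned so far: [1, 3]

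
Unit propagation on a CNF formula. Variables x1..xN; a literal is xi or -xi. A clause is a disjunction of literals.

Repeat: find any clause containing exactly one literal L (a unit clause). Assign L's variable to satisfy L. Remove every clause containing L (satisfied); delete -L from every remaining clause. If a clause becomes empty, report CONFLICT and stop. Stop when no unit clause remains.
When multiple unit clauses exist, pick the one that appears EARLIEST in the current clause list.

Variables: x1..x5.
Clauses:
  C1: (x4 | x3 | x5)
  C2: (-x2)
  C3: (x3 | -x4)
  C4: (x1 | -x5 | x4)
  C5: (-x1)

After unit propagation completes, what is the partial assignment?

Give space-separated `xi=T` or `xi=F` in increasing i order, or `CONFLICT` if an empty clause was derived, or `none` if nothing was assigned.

unit clause [-2] forces x2=F; simplify:
  satisfied 1 clause(s); 4 remain; assigned so far: [2]
unit clause [-1] forces x1=F; simplify:
  drop 1 from [1, -5, 4] -> [-5, 4]
  satisfied 1 clause(s); 3 remain; assigned so far: [1, 2]

Answer: x1=F x2=F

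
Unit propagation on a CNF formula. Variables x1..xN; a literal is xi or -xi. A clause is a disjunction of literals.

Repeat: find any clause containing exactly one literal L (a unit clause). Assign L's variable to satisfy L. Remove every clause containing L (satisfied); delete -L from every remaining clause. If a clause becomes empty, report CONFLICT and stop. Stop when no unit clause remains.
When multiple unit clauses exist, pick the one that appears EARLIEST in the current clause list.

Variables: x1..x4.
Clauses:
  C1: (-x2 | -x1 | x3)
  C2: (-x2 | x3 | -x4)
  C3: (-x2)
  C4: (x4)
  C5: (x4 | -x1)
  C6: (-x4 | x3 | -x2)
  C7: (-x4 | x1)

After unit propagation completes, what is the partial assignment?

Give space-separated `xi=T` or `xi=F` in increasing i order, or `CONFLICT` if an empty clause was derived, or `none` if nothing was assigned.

unit clause [-2] forces x2=F; simplify:
  satisfied 4 clause(s); 3 remain; assigned so far: [2]
unit clause [4] forces x4=T; simplify:
  drop -4 from [-4, 1] -> [1]
  satisfied 2 clause(s); 1 remain; assigned so far: [2, 4]
unit clause [1] forces x1=T; simplify:
  satisfied 1 clause(s); 0 remain; assigned so far: [1, 2, 4]

Answer: x1=T x2=F x4=T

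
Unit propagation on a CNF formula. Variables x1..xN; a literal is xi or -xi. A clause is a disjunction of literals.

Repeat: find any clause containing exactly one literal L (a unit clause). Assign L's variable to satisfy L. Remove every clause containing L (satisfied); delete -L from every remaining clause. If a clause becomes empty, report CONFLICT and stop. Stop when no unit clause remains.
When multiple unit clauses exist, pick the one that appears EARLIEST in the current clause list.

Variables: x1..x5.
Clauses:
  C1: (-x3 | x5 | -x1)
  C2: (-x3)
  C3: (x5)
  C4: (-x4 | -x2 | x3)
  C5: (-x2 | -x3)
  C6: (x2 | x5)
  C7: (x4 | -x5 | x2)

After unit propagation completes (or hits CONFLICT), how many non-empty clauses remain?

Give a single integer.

unit clause [-3] forces x3=F; simplify:
  drop 3 from [-4, -2, 3] -> [-4, -2]
  satisfied 3 clause(s); 4 remain; assigned so far: [3]
unit clause [5] forces x5=T; simplify:
  drop -5 from [4, -5, 2] -> [4, 2]
  satisfied 2 clause(s); 2 remain; assigned so far: [3, 5]

Answer: 2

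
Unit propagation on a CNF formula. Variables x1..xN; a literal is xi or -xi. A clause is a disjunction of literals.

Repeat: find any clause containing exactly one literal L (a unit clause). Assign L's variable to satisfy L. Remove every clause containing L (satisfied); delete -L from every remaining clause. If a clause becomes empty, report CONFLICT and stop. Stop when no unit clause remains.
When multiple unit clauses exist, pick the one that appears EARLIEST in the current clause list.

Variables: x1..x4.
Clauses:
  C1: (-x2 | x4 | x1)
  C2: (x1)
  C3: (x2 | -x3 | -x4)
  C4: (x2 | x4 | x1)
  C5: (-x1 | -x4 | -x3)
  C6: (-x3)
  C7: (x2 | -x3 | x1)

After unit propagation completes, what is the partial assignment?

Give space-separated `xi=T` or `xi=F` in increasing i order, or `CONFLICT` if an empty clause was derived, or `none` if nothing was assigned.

unit clause [1] forces x1=T; simplify:
  drop -1 from [-1, -4, -3] -> [-4, -3]
  satisfied 4 clause(s); 3 remain; assigned so far: [1]
unit clause [-3] forces x3=F; simplify:
  satisfied 3 clause(s); 0 remain; assigned so far: [1, 3]

Answer: x1=T x3=F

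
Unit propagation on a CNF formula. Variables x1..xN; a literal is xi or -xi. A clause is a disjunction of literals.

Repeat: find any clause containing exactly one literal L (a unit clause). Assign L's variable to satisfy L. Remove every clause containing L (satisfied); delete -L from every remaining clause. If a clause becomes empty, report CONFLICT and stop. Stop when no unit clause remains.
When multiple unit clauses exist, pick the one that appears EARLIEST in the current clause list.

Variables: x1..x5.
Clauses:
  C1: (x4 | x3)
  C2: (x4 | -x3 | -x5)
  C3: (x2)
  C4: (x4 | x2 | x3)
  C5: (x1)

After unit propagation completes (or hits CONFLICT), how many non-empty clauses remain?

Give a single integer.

Answer: 2

Derivation:
unit clause [2] forces x2=T; simplify:
  satisfied 2 clause(s); 3 remain; assigned so far: [2]
unit clause [1] forces x1=T; simplify:
  satisfied 1 clause(s); 2 remain; assigned so far: [1, 2]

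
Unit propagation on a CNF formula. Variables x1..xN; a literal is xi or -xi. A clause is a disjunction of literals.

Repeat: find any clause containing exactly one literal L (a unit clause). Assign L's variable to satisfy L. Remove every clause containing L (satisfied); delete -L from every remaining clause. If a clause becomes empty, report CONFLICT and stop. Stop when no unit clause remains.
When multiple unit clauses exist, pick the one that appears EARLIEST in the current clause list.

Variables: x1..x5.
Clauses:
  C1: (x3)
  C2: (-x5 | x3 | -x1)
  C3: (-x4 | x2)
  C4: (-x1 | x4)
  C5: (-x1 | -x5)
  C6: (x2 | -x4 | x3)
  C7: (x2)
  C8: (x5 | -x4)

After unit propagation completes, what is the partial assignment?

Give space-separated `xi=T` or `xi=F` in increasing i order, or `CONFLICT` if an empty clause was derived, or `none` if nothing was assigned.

Answer: x2=T x3=T

Derivation:
unit clause [3] forces x3=T; simplify:
  satisfied 3 clause(s); 5 remain; assigned so far: [3]
unit clause [2] forces x2=T; simplify:
  satisfied 2 clause(s); 3 remain; assigned so far: [2, 3]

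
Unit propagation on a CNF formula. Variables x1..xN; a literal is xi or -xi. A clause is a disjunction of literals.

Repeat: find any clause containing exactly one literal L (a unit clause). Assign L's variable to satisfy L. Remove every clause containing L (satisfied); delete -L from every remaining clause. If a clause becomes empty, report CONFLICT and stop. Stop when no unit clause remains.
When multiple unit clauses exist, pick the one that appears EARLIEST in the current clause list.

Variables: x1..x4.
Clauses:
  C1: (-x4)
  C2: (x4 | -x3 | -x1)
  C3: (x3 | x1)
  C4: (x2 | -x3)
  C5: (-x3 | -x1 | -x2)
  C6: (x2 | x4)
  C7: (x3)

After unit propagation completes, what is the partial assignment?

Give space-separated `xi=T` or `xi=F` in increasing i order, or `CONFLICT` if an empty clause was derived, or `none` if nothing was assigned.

unit clause [-4] forces x4=F; simplify:
  drop 4 from [4, -3, -1] -> [-3, -1]
  drop 4 from [2, 4] -> [2]
  satisfied 1 clause(s); 6 remain; assigned so far: [4]
unit clause [2] forces x2=T; simplify:
  drop -2 from [-3, -1, -2] -> [-3, -1]
  satisfied 2 clause(s); 4 remain; assigned so far: [2, 4]
unit clause [3] forces x3=T; simplify:
  drop -3 from [-3, -1] -> [-1]
  drop -3 from [-3, -1] -> [-1]
  satisfied 2 clause(s); 2 remain; assigned so far: [2, 3, 4]
unit clause [-1] forces x1=F; simplify:
  satisfied 2 clause(s); 0 remain; assigned so far: [1, 2, 3, 4]

Answer: x1=F x2=T x3=T x4=F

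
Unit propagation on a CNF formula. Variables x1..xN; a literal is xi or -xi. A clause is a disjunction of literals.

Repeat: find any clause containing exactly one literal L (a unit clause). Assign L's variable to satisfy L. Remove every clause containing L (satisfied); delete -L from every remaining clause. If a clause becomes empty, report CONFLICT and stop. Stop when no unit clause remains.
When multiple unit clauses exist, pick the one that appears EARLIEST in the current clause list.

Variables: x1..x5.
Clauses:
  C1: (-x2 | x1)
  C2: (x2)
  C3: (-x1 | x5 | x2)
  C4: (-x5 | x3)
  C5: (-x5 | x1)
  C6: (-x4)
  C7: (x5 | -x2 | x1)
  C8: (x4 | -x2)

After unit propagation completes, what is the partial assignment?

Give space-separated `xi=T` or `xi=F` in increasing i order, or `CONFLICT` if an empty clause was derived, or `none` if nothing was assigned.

unit clause [2] forces x2=T; simplify:
  drop -2 from [-2, 1] -> [1]
  drop -2 from [5, -2, 1] -> [5, 1]
  drop -2 from [4, -2] -> [4]
  satisfied 2 clause(s); 6 remain; assigned so far: [2]
unit clause [1] forces x1=T; simplify:
  satisfied 3 clause(s); 3 remain; assigned so far: [1, 2]
unit clause [-4] forces x4=F; simplify:
  drop 4 from [4] -> [] (empty!)
  satisfied 1 clause(s); 2 remain; assigned so far: [1, 2, 4]
CONFLICT (empty clause)

Answer: CONFLICT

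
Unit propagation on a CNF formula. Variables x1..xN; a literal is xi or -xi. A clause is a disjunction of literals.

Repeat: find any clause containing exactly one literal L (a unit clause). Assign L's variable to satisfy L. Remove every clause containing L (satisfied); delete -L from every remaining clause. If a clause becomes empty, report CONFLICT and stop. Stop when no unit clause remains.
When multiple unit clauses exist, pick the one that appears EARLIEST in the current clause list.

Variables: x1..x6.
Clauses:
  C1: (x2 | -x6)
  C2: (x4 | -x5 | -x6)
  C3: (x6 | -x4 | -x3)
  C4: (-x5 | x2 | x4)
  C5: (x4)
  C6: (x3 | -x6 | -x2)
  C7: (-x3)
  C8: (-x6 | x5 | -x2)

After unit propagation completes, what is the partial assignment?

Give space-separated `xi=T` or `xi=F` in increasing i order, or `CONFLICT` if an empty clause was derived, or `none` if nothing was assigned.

Answer: x3=F x4=T

Derivation:
unit clause [4] forces x4=T; simplify:
  drop -4 from [6, -4, -3] -> [6, -3]
  satisfied 3 clause(s); 5 remain; assigned so far: [4]
unit clause [-3] forces x3=F; simplify:
  drop 3 from [3, -6, -2] -> [-6, -2]
  satisfied 2 clause(s); 3 remain; assigned so far: [3, 4]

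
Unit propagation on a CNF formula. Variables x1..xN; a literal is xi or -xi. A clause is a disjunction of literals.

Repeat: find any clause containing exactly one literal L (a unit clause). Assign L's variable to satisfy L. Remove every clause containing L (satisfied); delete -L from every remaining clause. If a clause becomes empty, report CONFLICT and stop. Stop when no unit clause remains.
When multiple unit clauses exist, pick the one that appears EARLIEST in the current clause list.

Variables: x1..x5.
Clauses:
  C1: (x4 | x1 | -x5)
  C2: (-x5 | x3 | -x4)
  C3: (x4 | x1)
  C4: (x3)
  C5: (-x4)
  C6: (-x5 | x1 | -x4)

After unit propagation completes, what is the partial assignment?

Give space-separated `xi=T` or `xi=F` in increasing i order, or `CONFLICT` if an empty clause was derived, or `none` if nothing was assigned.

unit clause [3] forces x3=T; simplify:
  satisfied 2 clause(s); 4 remain; assigned so far: [3]
unit clause [-4] forces x4=F; simplify:
  drop 4 from [4, 1, -5] -> [1, -5]
  drop 4 from [4, 1] -> [1]
  satisfied 2 clause(s); 2 remain; assigned so far: [3, 4]
unit clause [1] forces x1=T; simplify:
  satisfied 2 clause(s); 0 remain; assigned so far: [1, 3, 4]

Answer: x1=T x3=T x4=F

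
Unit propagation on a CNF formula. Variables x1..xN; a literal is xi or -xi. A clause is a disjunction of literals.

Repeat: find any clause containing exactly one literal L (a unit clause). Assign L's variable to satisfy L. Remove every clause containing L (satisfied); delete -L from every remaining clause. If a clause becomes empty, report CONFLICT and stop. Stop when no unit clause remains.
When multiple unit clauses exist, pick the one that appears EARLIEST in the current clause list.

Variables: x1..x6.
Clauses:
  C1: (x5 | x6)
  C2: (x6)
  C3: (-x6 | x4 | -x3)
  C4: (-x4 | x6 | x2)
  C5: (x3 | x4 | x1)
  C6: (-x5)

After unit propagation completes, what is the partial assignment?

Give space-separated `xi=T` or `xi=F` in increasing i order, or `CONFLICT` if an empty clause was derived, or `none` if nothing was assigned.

Answer: x5=F x6=T

Derivation:
unit clause [6] forces x6=T; simplify:
  drop -6 from [-6, 4, -3] -> [4, -3]
  satisfied 3 clause(s); 3 remain; assigned so far: [6]
unit clause [-5] forces x5=F; simplify:
  satisfied 1 clause(s); 2 remain; assigned so far: [5, 6]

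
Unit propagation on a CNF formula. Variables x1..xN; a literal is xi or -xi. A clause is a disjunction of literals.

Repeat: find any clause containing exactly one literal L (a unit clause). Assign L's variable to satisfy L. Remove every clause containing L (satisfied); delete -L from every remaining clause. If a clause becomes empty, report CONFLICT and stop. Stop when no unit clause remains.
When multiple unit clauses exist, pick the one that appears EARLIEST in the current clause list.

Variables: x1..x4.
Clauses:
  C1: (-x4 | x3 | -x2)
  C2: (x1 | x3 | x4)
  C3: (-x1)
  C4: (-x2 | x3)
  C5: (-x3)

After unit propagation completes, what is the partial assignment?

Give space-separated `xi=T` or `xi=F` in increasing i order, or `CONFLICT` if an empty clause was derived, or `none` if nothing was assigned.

Answer: x1=F x2=F x3=F x4=T

Derivation:
unit clause [-1] forces x1=F; simplify:
  drop 1 from [1, 3, 4] -> [3, 4]
  satisfied 1 clause(s); 4 remain; assigned so far: [1]
unit clause [-3] forces x3=F; simplify:
  drop 3 from [-4, 3, -2] -> [-4, -2]
  drop 3 from [3, 4] -> [4]
  drop 3 from [-2, 3] -> [-2]
  satisfied 1 clause(s); 3 remain; assigned so far: [1, 3]
unit clause [4] forces x4=T; simplify:
  drop -4 from [-4, -2] -> [-2]
  satisfied 1 clause(s); 2 remain; assigned so far: [1, 3, 4]
unit clause [-2] forces x2=F; simplify:
  satisfied 2 clause(s); 0 remain; assigned so far: [1, 2, 3, 4]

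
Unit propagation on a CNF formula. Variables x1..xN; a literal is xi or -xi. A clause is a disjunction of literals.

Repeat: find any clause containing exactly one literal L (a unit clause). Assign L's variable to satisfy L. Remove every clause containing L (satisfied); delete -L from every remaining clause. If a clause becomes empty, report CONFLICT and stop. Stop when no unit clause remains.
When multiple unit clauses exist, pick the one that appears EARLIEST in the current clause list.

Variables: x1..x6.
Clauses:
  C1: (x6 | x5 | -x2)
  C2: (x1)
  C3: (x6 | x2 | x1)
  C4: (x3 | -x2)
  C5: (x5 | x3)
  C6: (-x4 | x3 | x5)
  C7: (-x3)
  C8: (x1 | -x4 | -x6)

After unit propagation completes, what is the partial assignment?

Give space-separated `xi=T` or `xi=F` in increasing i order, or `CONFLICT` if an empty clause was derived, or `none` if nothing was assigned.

Answer: x1=T x2=F x3=F x5=T

Derivation:
unit clause [1] forces x1=T; simplify:
  satisfied 3 clause(s); 5 remain; assigned so far: [1]
unit clause [-3] forces x3=F; simplify:
  drop 3 from [3, -2] -> [-2]
  drop 3 from [5, 3] -> [5]
  drop 3 from [-4, 3, 5] -> [-4, 5]
  satisfied 1 clause(s); 4 remain; assigned so far: [1, 3]
unit clause [-2] forces x2=F; simplify:
  satisfied 2 clause(s); 2 remain; assigned so far: [1, 2, 3]
unit clause [5] forces x5=T; simplify:
  satisfied 2 clause(s); 0 remain; assigned so far: [1, 2, 3, 5]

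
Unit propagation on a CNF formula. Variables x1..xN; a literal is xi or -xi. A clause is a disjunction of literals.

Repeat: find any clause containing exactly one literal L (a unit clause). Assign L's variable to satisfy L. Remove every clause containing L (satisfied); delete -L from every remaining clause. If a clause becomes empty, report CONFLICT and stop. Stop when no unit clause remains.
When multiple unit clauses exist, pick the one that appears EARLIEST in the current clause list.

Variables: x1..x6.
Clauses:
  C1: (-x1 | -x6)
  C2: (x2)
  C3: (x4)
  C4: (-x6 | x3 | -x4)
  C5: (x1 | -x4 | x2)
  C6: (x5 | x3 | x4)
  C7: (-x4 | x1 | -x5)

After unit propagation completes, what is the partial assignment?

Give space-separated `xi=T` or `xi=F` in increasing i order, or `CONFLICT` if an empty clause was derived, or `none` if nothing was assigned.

Answer: x2=T x4=T

Derivation:
unit clause [2] forces x2=T; simplify:
  satisfied 2 clause(s); 5 remain; assigned so far: [2]
unit clause [4] forces x4=T; simplify:
  drop -4 from [-6, 3, -4] -> [-6, 3]
  drop -4 from [-4, 1, -5] -> [1, -5]
  satisfied 2 clause(s); 3 remain; assigned so far: [2, 4]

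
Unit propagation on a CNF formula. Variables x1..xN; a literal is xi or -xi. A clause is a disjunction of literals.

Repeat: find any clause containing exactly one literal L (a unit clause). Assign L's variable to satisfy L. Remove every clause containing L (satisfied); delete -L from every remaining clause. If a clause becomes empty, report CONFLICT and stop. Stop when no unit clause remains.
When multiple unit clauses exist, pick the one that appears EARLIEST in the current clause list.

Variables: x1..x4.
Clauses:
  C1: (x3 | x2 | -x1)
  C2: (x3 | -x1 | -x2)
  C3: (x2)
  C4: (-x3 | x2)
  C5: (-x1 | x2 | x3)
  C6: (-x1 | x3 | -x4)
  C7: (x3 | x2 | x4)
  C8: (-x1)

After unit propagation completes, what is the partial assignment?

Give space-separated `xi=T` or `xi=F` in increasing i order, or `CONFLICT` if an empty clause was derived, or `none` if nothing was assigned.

unit clause [2] forces x2=T; simplify:
  drop -2 from [3, -1, -2] -> [3, -1]
  satisfied 5 clause(s); 3 remain; assigned so far: [2]
unit clause [-1] forces x1=F; simplify:
  satisfied 3 clause(s); 0 remain; assigned so far: [1, 2]

Answer: x1=F x2=T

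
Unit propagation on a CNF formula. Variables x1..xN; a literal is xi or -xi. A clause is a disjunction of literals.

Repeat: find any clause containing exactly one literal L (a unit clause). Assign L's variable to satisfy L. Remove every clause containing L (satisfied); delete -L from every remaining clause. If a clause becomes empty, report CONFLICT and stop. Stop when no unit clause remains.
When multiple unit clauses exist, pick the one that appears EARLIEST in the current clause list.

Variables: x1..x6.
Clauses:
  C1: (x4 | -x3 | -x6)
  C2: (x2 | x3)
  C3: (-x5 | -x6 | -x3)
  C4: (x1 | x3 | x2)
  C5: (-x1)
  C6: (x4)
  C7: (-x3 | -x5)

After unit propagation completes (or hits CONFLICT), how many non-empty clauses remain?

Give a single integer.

unit clause [-1] forces x1=F; simplify:
  drop 1 from [1, 3, 2] -> [3, 2]
  satisfied 1 clause(s); 6 remain; assigned so far: [1]
unit clause [4] forces x4=T; simplify:
  satisfied 2 clause(s); 4 remain; assigned so far: [1, 4]

Answer: 4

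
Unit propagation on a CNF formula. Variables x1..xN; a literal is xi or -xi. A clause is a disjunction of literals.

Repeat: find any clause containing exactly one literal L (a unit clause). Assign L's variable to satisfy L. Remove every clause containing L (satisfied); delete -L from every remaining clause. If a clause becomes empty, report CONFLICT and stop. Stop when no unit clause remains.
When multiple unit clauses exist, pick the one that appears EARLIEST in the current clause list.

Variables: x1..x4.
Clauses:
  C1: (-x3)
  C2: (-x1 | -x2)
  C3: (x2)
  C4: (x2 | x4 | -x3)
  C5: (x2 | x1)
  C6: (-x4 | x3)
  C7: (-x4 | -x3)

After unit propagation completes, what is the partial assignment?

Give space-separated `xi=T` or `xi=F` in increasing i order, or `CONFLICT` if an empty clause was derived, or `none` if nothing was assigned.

Answer: x1=F x2=T x3=F x4=F

Derivation:
unit clause [-3] forces x3=F; simplify:
  drop 3 from [-4, 3] -> [-4]
  satisfied 3 clause(s); 4 remain; assigned so far: [3]
unit clause [2] forces x2=T; simplify:
  drop -2 from [-1, -2] -> [-1]
  satisfied 2 clause(s); 2 remain; assigned so far: [2, 3]
unit clause [-1] forces x1=F; simplify:
  satisfied 1 clause(s); 1 remain; assigned so far: [1, 2, 3]
unit clause [-4] forces x4=F; simplify:
  satisfied 1 clause(s); 0 remain; assigned so far: [1, 2, 3, 4]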